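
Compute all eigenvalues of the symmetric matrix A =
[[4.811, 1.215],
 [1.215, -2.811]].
sigma(A) ≈ {-3, 5}

A is real symmetric, so its spectrum consists of real eigenvalues. Expanding the characteristic polynomial of the displayed matrix gives
  det(λ I - A) = p(λ) = λ^2 + (-2)λ + (-15).
Solving p(λ) = 0 yields eigenvalues ≈ -3, 5. (A is shown rounded to 4 decimals, so these recover the underlying integer eigenvalues to within that precision.)
Verification: the trace of A = 2 equals the sum of eigenvalues 2, and det(A) ≈ -14.9999 matches the eigenvalue product -15.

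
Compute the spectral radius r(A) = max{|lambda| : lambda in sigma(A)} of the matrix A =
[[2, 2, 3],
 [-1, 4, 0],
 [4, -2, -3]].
r(A) ≈ 4.6443

The eigenvalues of A are the roots of its characteristic polynomial. With M = A (coefficients from the trace, the sum of principal 2x2 minors, and det A):
  p(λ) = det(λ I - M) = λ^3 - 3λ^2 - 20λ + 72.
No integer candidate from the rational root theorem (±divisors of 72) is a root, so the roots are irrational. The cubic discriminant is Δ = -18832 < 0, so there is one real root and a complex-conjugate pair. p(-5) = -28 and p(-4) = 40 have opposite signs, so a root lies in (-5, -4); Newton's method refines it to λ ≈ -4.6443. Dividing out (λ - (-4.6443)) leaves approximately λ^2 - 7.6443λ + 15.5028. For λ^2 - 7.6443λ + 15.5028 the discriminant is -3.5753. It is negative, so the remaining roots are the complex-conjugate pair λ ≈ 3.8222 ± 0.9454i. Their product equals the constant term, so |λ|^2 ≈ 15.5028 and |λ| ≈ 3.9374.
Thus the eigenvalues (to 4 decimals) are -4.6443 (modulus 4.6443); 3.8222 ± 0.9454i (modulus 3.9374). The spectral radius is the largest modulus: r(A) ≈ 4.6443. (Cross-check: r(A) ≤ ||A||_2 ≈ 6.2403; equality holds whenever A is normal, though it can also hold for some non-normal A.)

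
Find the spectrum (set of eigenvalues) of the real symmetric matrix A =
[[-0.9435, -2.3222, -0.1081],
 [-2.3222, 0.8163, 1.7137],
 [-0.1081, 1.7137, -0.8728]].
sigma(A) ≈ {-3, -1, 3}

A is real symmetric, so its spectrum consists of real eigenvalues. Expanding the characteristic polynomial of the displayed matrix gives
  det(λ I - A) = p(λ) = λ^3 + (1)λ^2 + (-9)λ + (-9).
Solving p(λ) = 0 yields eigenvalues ≈ -3, -1, 3. (A is shown rounded to 4 decimals, so these recover the underlying integer eigenvalues to within that precision.)
Verification: the trace of A = -1 equals the sum of eigenvalues -1, and det(A) ≈ 9.0006 matches the eigenvalue product 9.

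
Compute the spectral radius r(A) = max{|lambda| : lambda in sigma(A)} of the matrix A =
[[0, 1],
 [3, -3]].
r(A) = (3 + sqrt(21))/2 ≈ 3.7913

The eigenvalues of A are the roots of its characteristic polynomial. With M = A (coefficients from the trace and determinant):
  p(λ) = det(λ I - M) = λ^2 + 3λ - 3.
For λ^2 + 3λ - 3 the discriminant is 21. It is nonnegative but not a perfect square, so the roots are real and irrational: λ = (-3 ± sqrt(21))/2 ≈ 0.7913, -3.7913.
Thus the eigenvalues (to 4 decimals) are 0.7913 (modulus 0.7913); -3.7913 (modulus 3.7913). The spectral radius is the largest modulus: r(A) = (3 + sqrt(21))/2 ≈ 3.7913. (Cross-check: r(A) ≤ ||A||_2 ≈ 4.3028; equality holds whenever A is normal, though it can also hold for some non-normal A.)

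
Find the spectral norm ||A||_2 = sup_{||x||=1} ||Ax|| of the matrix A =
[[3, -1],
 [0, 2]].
||A||_2 = sqrt((14 + sqrt(52))/2) ≈ 3.2566 (= sqrt(largest eigenvalue of A^T A))

||A||_2 = sigma_max(A) = sqrt(lambda_max(A^T A)). Form the symmetric matrix M = A^T A =
[[9, -3],
 [-3, 5]].
Its characteristic polynomial (trace, determinant of M give the coefficients) is
  p(λ) = det(λ I - M) = λ^2 - 14λ + 36.
For λ^2 - 14λ + 36 the discriminant is 52. It is nonnegative but not a perfect square, so the roots are real and irrational: λ = (14 ± sqrt(52))/2 ≈ 10.6056, 3.3944.
So the eigenvalues of A^T A are ≈ 3.3944, 10.6056 (all ≥ 0, as they must be for A^T A). The largest is λ_max = (14 + sqrt(52))/2 ≈ 10.6056, hence ||A||_2 = sqrt(λ_max) = sqrt((14 + sqrt(52))/2) ≈ 3.2566.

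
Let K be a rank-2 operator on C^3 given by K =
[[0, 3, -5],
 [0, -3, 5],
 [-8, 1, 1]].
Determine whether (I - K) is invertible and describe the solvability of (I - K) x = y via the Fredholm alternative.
(I - K) is invertible (det(I - K) = -45 ≠ 0), so for every y in C^3 the equation (I - K) x = y has a unique solution.

K has rank 2 and factors as K = U V^T = u1 v1^T + u2 v2^T with u1 = (1, -1, 3), v1 = (-2, 1, -1), u2 = (-2, 2, 2), v2 = (-1, -1, 2) (multiplying out reproduces the displayed K). The nonzero eigenvalues of U V^T coincide with those of the 2 x 2 matrix G = V^T U = [[v1·u1, v1·u2], [v2·u1, v2·u2]] = [[-6, 4], [6, 4]], and by the Sylvester determinant identity det(I_3 - U V^T) = det(I_2 - V^T U) = det([[7, -4], [-6, -3]]) = (7)(-3) - (-4)(-6) = -45. (Direct check: I - K =
[[1, -3, 5],
 [0, 4, -5],
 [8, -1, 0]]
has determinant -45.) The finite-dimensional Fredholm alternative says: either (I - K) is invertible, or ker(I - K) ≠ {0} and then range(I - K) = ker((I - K)^*)^⊥, with dim ker(I - K) = dim ker((I - K)^*). Since det(I - K) ≠ 0, 1 is not an eigenvalue of K and ker(I - K) = {0}, so we are in the first case: for every y there is a unique x = (I - K)^(-1) y. (Explicitly, by the Woodbury identity, (I - U V^T)^(-1) = I + U (I_2 - G)^(-1) V^T.)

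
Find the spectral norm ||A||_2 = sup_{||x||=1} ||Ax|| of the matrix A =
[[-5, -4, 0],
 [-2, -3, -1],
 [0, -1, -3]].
||A||_2 ≈ 7.3653 (= sqrt(largest eigenvalue of A^T A))

||A||_2 = sigma_max(A) = sqrt(lambda_max(A^T A)). Form the symmetric matrix M = A^T A =
[[29, 26, 2],
 [26, 26, 6],
 [2, 6, 10]].
Its characteristic polynomial (trace, sum of principal 2x2 minors, determinant of M give the coefficients) is
  p(λ) = det(λ I - M) = λ^3 - 65λ^2 + 588λ - 256.
No integer candidate from the rational root theorem (±divisors of 256) is a root, so the roots are irrational. The cubic discriminant is Δ = 540710800 > 0, so there are three distinct real roots. p(0) = -256 and p(1) = 268 have opposite signs, so a root lies in (0, 1); Newton's method refines it to λ ≈ 0.4584. p(10) = 124 and p(11) = -322 have opposite signs, so a root lies in (10, 11); Newton's method refines it to λ ≈ 10.2937. p(54) = -580 and p(55) = 1834 have opposite signs, so a root lies in (54, 55); Newton's method refines it to λ ≈ 54.2479. Check (Vieta): the three roots sum to 65, matching tr M = 65.
So the eigenvalues of A^T A are ≈ 0.4584, 10.2937, 54.2479 (all ≥ 0, as they must be for A^T A). The largest is λ_max ≈ 54.2479, hence ||A||_2 = sqrt(λ_max) ≈ 7.3653.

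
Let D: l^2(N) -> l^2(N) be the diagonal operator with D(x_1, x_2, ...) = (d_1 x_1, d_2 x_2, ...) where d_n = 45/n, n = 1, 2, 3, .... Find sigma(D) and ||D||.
sigma(D) = {45/n : n ≥ 1} ∪ {0}; ||D|| = 45

A bounded diagonal operator on l^2 with diagonal entries d_n has spectrum equal to the closure of {d_n : n ≥ 1}: every d_n is an eigenvalue (with eigenvector e_n), so {d_n} ⊂ sigma(D); the spectrum is closed, so its closure is too; and for lambda not in the closure, (D - lambda I) has bounded inverse (the diagonal entries 1/(d_n - lambda) are bounded). For our sequence d_n = 45/n, n = 1, 2, 3, ...:
  - {d_n} = {45/n : n ≥ 1}; the only limit point is 0
  - closure = {45/n : n ≥ 1} ∪ {0}
For the norm: a diagonal operator has ||D|| = sup_n |d_n|. Here d_n = 45/n is positive and decreasing, so sup_n |d_n| = d_1 = 45. So ||D|| = 45.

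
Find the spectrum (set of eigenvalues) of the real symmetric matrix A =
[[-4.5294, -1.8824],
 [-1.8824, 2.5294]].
sigma(A) ≈ {-5, 3}

A is real symmetric, so its spectrum consists of real eigenvalues. Expanding the characteristic polynomial of the displayed matrix gives
  det(λ I - A) = p(λ) = λ^2 + (2)λ + (-15).
Solving p(λ) = 0 yields eigenvalues ≈ -5, 3. (A is shown rounded to 4 decimals, so these recover the underlying integer eigenvalues to within that precision.)
Verification: the trace of A = -2 equals the sum of eigenvalues -2, and det(A) ≈ -15.0001 matches the eigenvalue product -15.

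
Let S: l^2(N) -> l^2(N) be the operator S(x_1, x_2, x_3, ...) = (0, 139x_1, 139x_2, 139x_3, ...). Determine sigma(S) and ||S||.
sigma(S) = closed disk {z in C : |z| ≤ 139}; ||S|| = 139

Note S = 139·U where U is the unit right shift (U x)_k = x_{k-1} (with x_0 := 0); so ||S|| = 139||U|| and sigma(S) = 139·sigma(U). ||S x||^2 = sum_{k≥1} |139x_k|^2 = 19321||x||^2, so ||S|| = 139 and sigma(S) ⊂ {|z| ≤ 139}. For any |lambda| < 139, the equation (S - lambda I) x = 0 forces x_1 = 0, then 139x_k = lambda x_{k+1} ⇒ x = 0, so S has no eigenvalues. But (S - lambda I) is not surjective for |lambda| < 139: solving (S - lambda I) x = e_1 would require x_n proportional to (lambda/139)^(-n), which is not in l^2. So every |lambda| < 139 lies in the residual spectrum. The boundary |lambda| = 139 is in the approximate point spectrum (the spectrum is closed). Hence sigma(S) is the closed disk of radius 139.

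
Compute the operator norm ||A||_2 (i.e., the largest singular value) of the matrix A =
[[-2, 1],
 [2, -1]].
||A||_2 = sqrt(10) ≈ 3.1623 (= sqrt(largest eigenvalue of A^T A))

||A||_2 = sigma_max(A) = sqrt(lambda_max(A^T A)). Form the symmetric matrix M = A^T A =
[[8, -4],
 [-4, 2]].
Its characteristic polynomial (trace, determinant of M give the coefficients) is
  p(λ) = det(λ I - M) = λ^2 - 10λ.
For λ^2 - 10λ the discriminant is 100. It is a perfect square (10^2), so the roots are rational: λ = (10 ± 10)/2 = 10, 0.
So the eigenvalues of A^T A are ≈ 0, 10 (all ≥ 0, as they must be for A^T A). The largest is λ_max = 10, hence ||A||_2 = sqrt(λ_max) = sqrt(10) ≈ 3.1623.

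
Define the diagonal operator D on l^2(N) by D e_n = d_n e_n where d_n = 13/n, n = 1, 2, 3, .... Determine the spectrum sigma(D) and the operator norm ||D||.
sigma(D) = {13/n : n ≥ 1} ∪ {0}; ||D|| = 13

A bounded diagonal operator on l^2 with diagonal entries d_n has spectrum equal to the closure of {d_n : n ≥ 1}: every d_n is an eigenvalue (with eigenvector e_n), so {d_n} ⊂ sigma(D); the spectrum is closed, so its closure is too; and for lambda not in the closure, (D - lambda I) has bounded inverse (the diagonal entries 1/(d_n - lambda) are bounded). For our sequence d_n = 13/n, n = 1, 2, 3, ...:
  - {d_n} = {13/n : n ≥ 1}; the only limit point is 0
  - closure = {13/n : n ≥ 1} ∪ {0}
For the norm: a diagonal operator has ||D|| = sup_n |d_n|. Here d_n = 13/n is positive and decreasing, so sup_n |d_n| = d_1 = 13. So ||D|| = 13.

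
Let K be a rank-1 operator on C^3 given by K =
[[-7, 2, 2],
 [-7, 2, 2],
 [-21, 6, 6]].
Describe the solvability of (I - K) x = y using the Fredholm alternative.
(I - K) is singular (det(I - K) = 0, i.e. 1 ∈ sigma(K)). (I - K) x = y is solvable iff y ⊥ ker((I - K)^*) = span{(-7, 2, 2)}, i.e. iff -7y_1 + 2y_2 + 2y_3 = 0. When solvable, the solutions are x = y + c·(1, 1, 3), c arbitrary (ker(I - K) = span{(1, 1, 3)}, dimension 1).

K has rank 1, so it is an outer product K = u v^T: every row of K is a multiple of one row vector. Reading off the entries, u = (1, 1, 3) and v = (-7, 2, 2) (row i of K equals u_i·v^T). A rank-one matrix u v^T satisfies K u = u (v·u) and kills the (2)-dimensional subspace v^⊥, so its characteristic polynomial is lambda^2 (lambda - v·u) with v·u = tr K = 1. Hence the eigenvalues of I - K are 1 (multiplicity 2) and 1 - (1) = 0, so det(I - K) = 0. (Direct check: I - K =
[[8, -2, -2],
 [7, -1, -2],
 [21, -6, -5]]
has determinant 0.) So 1 is an eigenvalue of K and (I - K) is not invertible. The finite-dimensional Fredholm alternative says: either (I - K) is invertible, or ker(I - K) ≠ {0} and then range(I - K) = ker((I - K)^*)^⊥, with dim ker(I - K) = dim ker((I - K)^*). We are in the second case, so we need both kernels. Kernel of I - K: (I - K) u = u - u (v·u) = u - u = 0, so ker(I - K) = span{u} = span{(1, 1, 3)} (it is exactly 1-dimensional because rank(I - K) = 2). Kernel of the adjoint: K is real, so (I - K)^* = I - K^T = I - v u^T, and (I - v u^T) v = v - v (u·v) = 0; hence ker((I - K)^*) = span{v} = span{(-7, 2, 2)}. Therefore (I - K) x = y is solvable iff <y, v> = 0, i.e. iff -7y_1 + 2y_2 + 2y_3 = 0. When this holds, K y = u (v·y) = 0, so (I - K) y = y and x = y is a particular solution; the full solution set is the line x = y + c·u = y + c·(1, 1, 3), c ∈ C.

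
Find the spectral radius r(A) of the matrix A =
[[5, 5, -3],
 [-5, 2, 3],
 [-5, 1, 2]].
r(A) ≈ 6.3015

The eigenvalues of A are the roots of its characteristic polynomial. With M = A (coefficients from the trace, the sum of principal 2x2 minors, and det A):
  p(λ) = det(λ I - M) = λ^3 - 9λ^2 + 31λ + 35.
No integer candidate from the rational root theorem (±divisors of 35) is a root, so the roots are irrational. The cubic discriminant is Δ = -148108 < 0, so there is one real root and a complex-conjugate pair. p(-1) = -6 and p(0) = 35 have opposite signs, so a root lies in (-1, 0); Newton's method refines it to λ ≈ -0.8814. Dividing out (λ - (-0.8814)) leaves approximately λ^2 - 9.8814λ + 39.7095. For λ^2 - 9.8814λ + 39.7095 the discriminant is -61.1958. It is negative, so the remaining roots are the complex-conjugate pair λ ≈ 4.9407 ± 3.9114i. Their product equals the constant term, so |λ|^2 ≈ 39.7095 and |λ| ≈ 6.3015.
Thus the eigenvalues (to 4 decimals) are -0.8814 (modulus 0.8814); 4.9407 ± 3.9114i (modulus 6.3015). The spectral radius is the largest modulus: r(A) ≈ 6.3015. (Cross-check: r(A) ≤ ||A||_2 ≈ 9.9309; equality holds whenever A is normal, though it can also hold for some non-normal A.)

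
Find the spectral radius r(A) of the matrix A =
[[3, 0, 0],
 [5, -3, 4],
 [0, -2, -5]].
r(A) = sqrt(23) ≈ 4.7958

The eigenvalues of A are the roots of its characteristic polynomial. With M = A (coefficients from the trace, the sum of principal 2x2 minors, and det A):
  p(λ) = det(λ I - M) = λ^3 + 5λ^2 - λ - 69.
By the rational root theorem any rational root is an integer divisor of 69. Testing λ = 3: p(3) = 27 + 45 - 3 - 69 = 0, so λ = 3 is a root. Dividing out (λ - 3) leaves p(λ) = (λ - 3)(λ^2 + 8λ + 23). For λ^2 + 8λ + 23 the discriminant is -28. It is negative, so the roots are the complex-conjugate pair λ = -4 ± (sqrt(28)/2) i ≈ -4 ± 2.6458i. For a conjugate pair the product of the roots equals the constant term, so |λ|^2 = 23 and |λ| = sqrt(23) ≈ 4.7958.
Thus the eigenvalues (to 4 decimals) are -4 ± 2.6458i (modulus 4.7958); 3 (modulus 3). The spectral radius is the largest modulus: r(A) = sqrt(23) ≈ 4.7958. (Cross-check: r(A) ≤ ||A||_2 ≈ 7.7827; equality holds whenever A is normal, though it can also hold for some non-normal A.)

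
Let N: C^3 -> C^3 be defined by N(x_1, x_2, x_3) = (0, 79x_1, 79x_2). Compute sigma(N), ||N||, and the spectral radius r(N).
sigma(N) = {0}; ||N|| = 79; r(N) = 0. (N is nilpotent with N^3 = 0.)

On C^3, N is a strictly lower-triangular matrix with 79 on the subdiagonal and zeros elsewhere, so its characteristic polynomial is lambda^3 and every eigenvalue is 0: sigma(N) = {0}. For the operator norm, N e_i = 79e_{i+1} for i = 1, ..., 2 and N e_3 = 0, so the singular values of N are 79 (with multiplicity 2) and 0; hence ||N|| = 79. The spectral radius r(N) = max|lambda| = 0. Note ||N|| > r(N) — characteristic of non-normal nilpotent operators. Indeed N^3 = 0.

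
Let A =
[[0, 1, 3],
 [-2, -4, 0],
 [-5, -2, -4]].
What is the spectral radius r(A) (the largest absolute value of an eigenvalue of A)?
r(A) ≈ 4.207

The eigenvalues of A are the roots of its characteristic polynomial. With M = A (coefficients from the trace, the sum of principal 2x2 minors, and det A):
  p(λ) = det(λ I - M) = λ^3 + 8λ^2 + 33λ + 56.
No integer candidate from the rational root theorem (±divisors of 56) is a root, so the roots are irrational. The cubic discriminant is Δ = -7300 < 0, so there is one real root and a complex-conjugate pair. p(-4) = -12 and p(-3) = 2 have opposite signs, so a root lies in (-4, -3); Newton's method refines it to λ ≈ -3.1641. Dividing out (λ - (-3.1641)) leaves approximately λ^2 + 4.8359λ + 17.6988. For λ^2 + 4.8359λ + 17.6988 the discriminant is -47.4089. It is negative, so the remaining roots are the complex-conjugate pair λ ≈ -2.418 ± 3.4427i. Their product equals the constant term, so |λ|^2 ≈ 17.6988 and |λ| ≈ 4.207.
Thus the eigenvalues (to 4 decimals) are -3.1641 (modulus 3.1641); -2.418 ± 3.4427i (modulus 4.207). The spectral radius is the largest modulus: r(A) ≈ 4.207. (Cross-check: r(A) ≤ ||A||_2 ≈ 7.6559; equality holds whenever A is normal, though it can also hold for some non-normal A.)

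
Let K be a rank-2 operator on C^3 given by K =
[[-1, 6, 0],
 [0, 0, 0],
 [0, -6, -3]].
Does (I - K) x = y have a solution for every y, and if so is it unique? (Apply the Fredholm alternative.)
(I - K) is invertible (det(I - K) = 8 ≠ 0), so for every y in C^3 the equation (I - K) x = y has a unique solution.

K has rank 2 and factors as K = U V^T = u1 v1^T + u2 v2^T with u1 = (-3, 0, 3), v1 = (0, -2, -1), u2 = (-1, 0, 0), v2 = (1, 0, 3) (multiplying out reproduces the displayed K). The nonzero eigenvalues of U V^T coincide with those of the 2 x 2 matrix G = V^T U = [[v1·u1, v1·u2], [v2·u1, v2·u2]] = [[-3, 0], [6, -1]], and by the Sylvester determinant identity det(I_3 - U V^T) = det(I_2 - V^T U) = det([[4, 0], [-6, 2]]) = (4)(2) - (0)(-6) = 8. (Direct check: I - K =
[[2, -6, 0],
 [0, 1, 0],
 [0, 6, 4]]
has determinant 8.) The finite-dimensional Fredholm alternative says: either (I - K) is invertible, or ker(I - K) ≠ {0} and then range(I - K) = ker((I - K)^*)^⊥, with dim ker(I - K) = dim ker((I - K)^*). Since det(I - K) ≠ 0, 1 is not an eigenvalue of K and ker(I - K) = {0}, so we are in the first case: for every y there is a unique x = (I - K)^(-1) y. (Explicitly, by the Woodbury identity, (I - U V^T)^(-1) = I + U (I_2 - G)^(-1) V^T.)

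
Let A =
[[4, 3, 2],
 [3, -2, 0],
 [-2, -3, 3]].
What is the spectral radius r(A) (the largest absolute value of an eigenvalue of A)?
r(A) ≈ 4.7181

The eigenvalues of A are the roots of its characteristic polynomial. With M = A (coefficients from the trace, the sum of principal 2x2 minors, and det A):
  p(λ) = det(λ I - M) = λ^3 - 5λ^2 - 7λ + 77.
No integer candidate from the rational root theorem (±divisors of 77) is a root, so the roots are irrational. The cubic discriminant is Δ = -70476 < 0, so there is one real root and a complex-conjugate pair. p(-4) = -39 and p(-3) = 26 have opposite signs, so a root lies in (-4, -3); Newton's method refines it to λ ≈ -3.4591. Dividing out (λ - (-3.4591)) leaves approximately λ^2 - 8.4591λ + 22.2604. For λ^2 - 8.4591λ + 22.2604 the discriminant is -17.4859. It is negative, so the remaining roots are the complex-conjugate pair λ ≈ 4.2295 ± 2.0908i. Their product equals the constant term, so |λ|^2 ≈ 22.2604 and |λ| ≈ 4.7181.
Thus the eigenvalues (to 4 decimals) are -3.4591 (modulus 3.4591); 4.2295 ± 2.0908i (modulus 4.7181). The spectral radius is the largest modulus: r(A) ≈ 4.7181. (Cross-check: r(A) ≤ ||A||_2 ≈ 6.1645; equality holds whenever A is normal, though it can also hold for some non-normal A.)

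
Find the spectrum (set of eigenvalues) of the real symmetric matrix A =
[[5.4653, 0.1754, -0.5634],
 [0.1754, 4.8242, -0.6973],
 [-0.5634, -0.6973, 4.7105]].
sigma(A) ≈ {4, 5, 6}

A is real symmetric, so its spectrum consists of real eigenvalues. Expanding the characteristic polynomial of the displayed matrix gives
  det(λ I - A) = p(λ) = λ^3 + (-15)λ^2 + (74)λ + (-120).
Solving p(λ) = 0 yields eigenvalues ≈ 4, 5, 6. (A is shown rounded to 4 decimals, so these recover the underlying integer eigenvalues to within that precision.)
Verification: the trace of A = 15 equals the sum of eigenvalues 15, and det(A) ≈ 119.9999 matches the eigenvalue product 120.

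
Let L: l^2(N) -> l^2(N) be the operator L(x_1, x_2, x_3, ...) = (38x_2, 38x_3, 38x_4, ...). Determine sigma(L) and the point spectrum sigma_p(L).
sigma(L) = closed disk {z in C : |z| ≤ 38}; sigma_p(L) = open disk {z in C : |z| < 38}

Note L = 38·V where V is the unit left shift (V x)_k = x_{k+1}; so sigma(L) = 38·sigma(V) and ||L|| = 38||V||. ||L x||^2 = 1444sum_{k≥2} |x_k|^2 ≤ 1444||x||^2, with equality on {x : x_1 = 0}, so ||L|| = 38. For any lambda with |lambda| < 38, set r = lambda/38 (|r| < 1); the vector x = (1, r, r^2, ...) is in l^2 and satisfies L x = 38(r, r^2, ...) = lambda x, so lambda is an eigenvalue. On the boundary |lambda| = 38 the geometric series diverges, so no l^2 eigenvector exists, but these lambda lie in the approximate point spectrum. Hence sigma(L) is the closed disk of radius 38 and sigma_p(L) is the open disk.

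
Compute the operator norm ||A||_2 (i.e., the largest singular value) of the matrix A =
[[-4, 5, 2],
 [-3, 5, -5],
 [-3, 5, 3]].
||A||_2 ≈ 10.4191 (= sqrt(largest eigenvalue of A^T A))

||A||_2 = sigma_max(A) = sqrt(lambda_max(A^T A)). Form the symmetric matrix M = A^T A =
[[34, -50, -2],
 [-50, 75, 0],
 [-2, 0, 38]].
Its characteristic polynomial (trace, sum of principal 2x2 minors, determinant of M give the coefficients) is
  p(λ) = det(λ I - M) = λ^3 - 147λ^2 + 4188λ - 1600.
No integer candidate from the rational root theorem (±divisors of 1600) is a root, so the roots are irrational. The cubic discriminant is Δ = 82520043408 > 0, so there are three distinct real roots. p(0) = -1600 and p(1) = 2442 have opposite signs, so a root lies in (0, 1); Newton's method refines it to λ ≈ 0.3873. p(38) = 148 and p(39) = -2536 have opposite signs, so a root lies in (38, 39); Newton's method refines it to λ ≈ 38.0558. p(108) = -4192 and p(109) = 3414 have opposite signs, so a root lies in (108, 109); Newton's method refines it to λ ≈ 108.5569. Check (Vieta): the three roots sum to 147, matching tr M = 147.
So the eigenvalues of A^T A are ≈ 0.3873, 38.0558, 108.5569 (all ≥ 0, as they must be for A^T A). The largest is λ_max ≈ 108.5569, hence ||A||_2 = sqrt(λ_max) ≈ 10.4191.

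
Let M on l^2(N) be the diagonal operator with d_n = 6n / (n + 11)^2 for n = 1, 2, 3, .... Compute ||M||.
||M|| = 3/22 (attained at n = 11)

For M diagonal, ||M|| = sup_n |d_n|. Treat f(x) = 6x / (x + 11)^2 for real x > 0. By the quotient rule, f'(x) = 6(11 - x)/(x + 11)^3, which is positive for x < 11 and negative for x > 11. So f has a unique maximum at x = 11, and since 11 is a positive integer, the supremum over n ≥ 1 is attained at n = 11: d_11 = 6·11/(11 + 11)^2 = 6·11/484 = 3/22. Hence ||M|| = 3/22.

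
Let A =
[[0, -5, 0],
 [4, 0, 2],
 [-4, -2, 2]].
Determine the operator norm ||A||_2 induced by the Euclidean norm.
||A||_2 ≈ 6.2334 (= sqrt(largest eigenvalue of A^T A))

||A||_2 = sigma_max(A) = sqrt(lambda_max(A^T A)). Form the symmetric matrix M = A^T A =
[[32, 8, 0],
 [8, 29, -4],
 [0, -4, 8]].
Its characteristic polynomial (trace, sum of principal 2x2 minors, determinant of M give the coefficients) is
  p(λ) = det(λ I - M) = λ^3 - 69λ^2 + 1336λ - 6400.
No integer candidate from the rational root theorem (±divisors of 6400) is a root, so the roots are irrational. The cubic discriminant is Δ = 63252032 > 0, so there are three distinct real roots. p(7) = -86 and p(8) = 384 have opposite signs, so a root lies in (7, 8); Newton's method refines it to λ ≈ 7.169. p(22) = 244 and p(23) = -6 have opposite signs, so a root lies in (22, 23); Newton's method refines it to λ ≈ 22.9761. p(38) = -396 and p(39) = 74 have opposite signs, so a root lies in (38, 39); Newton's method refines it to λ ≈ 38.8549. Check (Vieta): the three roots sum to 69, matching tr M = 69.
So the eigenvalues of A^T A are ≈ 7.169, 22.9761, 38.8549 (all ≥ 0, as they must be for A^T A). The largest is λ_max ≈ 38.8549, hence ||A||_2 = sqrt(λ_max) ≈ 6.2334.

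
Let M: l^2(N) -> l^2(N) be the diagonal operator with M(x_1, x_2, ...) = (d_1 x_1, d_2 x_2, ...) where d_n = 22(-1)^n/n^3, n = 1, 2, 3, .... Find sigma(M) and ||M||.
sigma(M) = {22(-1)^n/n^3 : n ≥ 1} ∪ {0}; ||M|| = 22

A bounded diagonal operator on l^2 with diagonal entries d_n has spectrum equal to the closure of {d_n : n ≥ 1}: every d_n is an eigenvalue (with eigenvector e_n), so {d_n} ⊂ sigma(M); the spectrum is closed, so its closure is too; and for lambda not in the closure, (M - lambda I) has bounded inverse (the diagonal entries 1/(d_n - lambda) are bounded). For our sequence d_n = 22(-1)^n/n^3, n = 1, 2, 3, ...:
  - {d_n} = {22(-1)^n/n^3 : n ≥ 1}; the only limit point is 0
  - closure = {22(-1)^n/n^3 : n ≥ 1} ∪ {0}
For the norm: a diagonal operator has ||M|| = sup_n |d_n|. Here |d_n| = 22/n^3 is decreasing, so sup_n |d_n| = |d_1| = 22. So ||M|| = 22.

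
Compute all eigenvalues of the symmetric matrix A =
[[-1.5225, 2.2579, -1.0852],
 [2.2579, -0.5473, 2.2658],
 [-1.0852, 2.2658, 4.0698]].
sigma(A) ≈ {-4, 1, 5}

A is real symmetric, so its spectrum consists of real eigenvalues. Expanding the characteristic polynomial of the displayed matrix gives
  det(λ I - A) = p(λ) = λ^3 + (-2)λ^2 + (-19)λ + (20).
Solving p(λ) = 0 yields eigenvalues ≈ -4, 1, 5. (A is shown rounded to 4 decimals, so these recover the underlying integer eigenvalues to within that precision.)
Verification: the trace of A = 2 equals the sum of eigenvalues 2, and det(A) ≈ -19.9999 matches the eigenvalue product -20.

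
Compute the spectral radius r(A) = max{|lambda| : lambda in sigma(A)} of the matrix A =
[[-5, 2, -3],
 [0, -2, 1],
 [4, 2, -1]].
r(A) ≈ 4.6507

The eigenvalues of A are the roots of its characteristic polynomial. With M = A (coefficients from the trace, the sum of principal 2x2 minors, and det A):
  p(λ) = det(λ I - M) = λ^3 + 8λ^2 + 27λ + 16.
No integer candidate from the rational root theorem (±divisors of 16) is a root, so the roots are irrational. The cubic discriminant is Δ = -9548 < 0, so there is one real root and a complex-conjugate pair. p(-1) = -4 and p(0) = 16 have opposite signs, so a root lies in (-1, 0); Newton's method refines it to λ ≈ -0.7397. Dividing out (λ - (-0.7397)) leaves approximately λ^2 + 7.2603λ + 21.6293. For λ^2 + 7.2603λ + 21.6293 the discriminant is -33.8058. It is negative, so the remaining roots are the complex-conjugate pair λ ≈ -3.6301 ± 2.9071i. Their product equals the constant term, so |λ|^2 ≈ 21.6293 and |λ| ≈ 4.6507.
Thus the eigenvalues (to 4 decimals) are -0.7397 (modulus 0.7397); -3.6301 ± 2.9071i (modulus 4.6507). The spectral radius is the largest modulus: r(A) ≈ 4.6507. (Cross-check: r(A) ≤ ||A||_2 ≈ 6.7382; equality holds whenever A is normal, though it can also hold for some non-normal A.)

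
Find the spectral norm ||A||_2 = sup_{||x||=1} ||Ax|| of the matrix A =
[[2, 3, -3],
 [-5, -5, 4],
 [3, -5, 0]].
||A||_2 ≈ 9.4936 (= sqrt(largest eigenvalue of A^T A))

||A||_2 = sigma_max(A) = sqrt(lambda_max(A^T A)). Form the symmetric matrix M = A^T A =
[[38, 16, -26],
 [16, 59, -29],
 [-26, -29, 25]].
Its characteristic polynomial (trace, sum of principal 2x2 minors, determinant of M give the coefficients) is
  p(λ) = det(λ I - M) = λ^3 - 122λ^2 + 2894λ - 1936.
No integer candidate from the rational root theorem (±divisors of 1936) is a root, so the roots are irrational. The cubic discriminant is Δ = 25845868848 > 0, so there are three distinct real roots. p(0) = -1936 and p(1) = 837 have opposite signs, so a root lies in (0, 1); Newton's method refines it to λ ≈ 0.6889. p(31) = 327 and p(32) = -1488 have opposite signs, so a root lies in (31, 32); Newton's method refines it to λ ≈ 31.1825. p(90) = -676 and p(91) = 4707 have opposite signs, so a root lies in (90, 91); Newton's method refines it to λ ≈ 90.1287. Check (Vieta): the three roots sum to 122, matching tr M = 122.
So the eigenvalues of A^T A are ≈ 0.6889, 31.1825, 90.1287 (all ≥ 0, as they must be for A^T A). The largest is λ_max ≈ 90.1287, hence ||A||_2 = sqrt(λ_max) ≈ 9.4936.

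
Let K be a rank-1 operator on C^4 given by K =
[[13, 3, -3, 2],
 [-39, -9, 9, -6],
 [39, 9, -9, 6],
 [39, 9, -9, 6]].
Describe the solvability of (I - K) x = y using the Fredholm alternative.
(I - K) is singular (det(I - K) = 0, i.e. 1 ∈ sigma(K)). (I - K) x = y is solvable iff y ⊥ ker((I - K)^*) = span{(13, 3, -3, 2)}, i.e. iff 13y_1 + 3y_2 - 3y_3 + 2y_4 = 0. When solvable, the solutions are x = y + c·(1, -3, 3, 3), c arbitrary (ker(I - K) = span{(1, -3, 3, 3)}, dimension 1).

K has rank 1, so it is an outer product K = u v^T: every row of K is a multiple of one row vector. Reading off the entries, u = (1, -3, 3, 3) and v = (13, 3, -3, 2) (row i of K equals u_i·v^T). A rank-one matrix u v^T satisfies K u = u (v·u) and kills the (3)-dimensional subspace v^⊥, so its characteristic polynomial is lambda^3 (lambda - v·u) with v·u = tr K = 1. Hence the eigenvalues of I - K are 1 (multiplicity 3) and 1 - (1) = 0, so det(I - K) = 0. (Direct check: I - K =
[[-12, -3, 3, -2],
 [39, 10, -9, 6],
 [-39, -9, 10, -6],
 [-39, -9, 9, -5]]
has determinant 0.) So 1 is an eigenvalue of K and (I - K) is not invertible. The finite-dimensional Fredholm alternative says: either (I - K) is invertible, or ker(I - K) ≠ {0} and then range(I - K) = ker((I - K)^*)^⊥, with dim ker(I - K) = dim ker((I - K)^*). We are in the second case, so we need both kernels. Kernel of I - K: (I - K) u = u - u (v·u) = u - u = 0, so ker(I - K) = span{u} = span{(1, -3, 3, 3)} (it is exactly 1-dimensional because rank(I - K) = 3). Kernel of the adjoint: K is real, so (I - K)^* = I - K^T = I - v u^T, and (I - v u^T) v = v - v (u·v) = 0; hence ker((I - K)^*) = span{v} = span{(13, 3, -3, 2)}. Therefore (I - K) x = y is solvable iff <y, v> = 0, i.e. iff 13y_1 + 3y_2 - 3y_3 + 2y_4 = 0. When this holds, K y = u (v·y) = 0, so (I - K) y = y and x = y is a particular solution; the full solution set is the line x = y + c·u = y + c·(1, -3, 3, 3), c ∈ C.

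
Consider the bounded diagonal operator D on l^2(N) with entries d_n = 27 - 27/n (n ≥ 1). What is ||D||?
||D|| = 27

For a diagonal operator on l^2 with entries d_n, ||D|| = sup_n |d_n|. Here d_1 = 0, d_2 = 27/2, ..., and d_n = 27 - 27/n increases monotonically toward 27. All terms lie in [0, 27), so |d_n| = d_n and the supremum is the limit 27, which is not attained by any individual d_n. Hence ||D|| = 27.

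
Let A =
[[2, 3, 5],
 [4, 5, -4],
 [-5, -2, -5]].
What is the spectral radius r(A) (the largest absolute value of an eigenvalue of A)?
r(A) ≈ 7.3231

The eigenvalues of A are the roots of its characteristic polynomial. With M = A (coefficients from the trace, the sum of principal 2x2 minors, and det A):
  p(λ) = det(λ I - M) = λ^3 - 2λ^2 - 20λ - 139.
No integer candidate from the rational root theorem (±divisors of 139) is a root, so the roots are irrational. The cubic discriminant is Δ = -592595 < 0, so there is one real root and a complex-conjugate pair. p(7) = -34 and p(8) = 85 have opposite signs, so a root lies in (7, 8); Newton's method refines it to λ ≈ 7.3231. Dividing out (λ - (7.3231)) leaves approximately λ^2 + 5.3231λ + 18.9811. For λ^2 + 5.3231λ + 18.9811 the discriminant is -47.5895. It is negative, so the remaining roots are the complex-conjugate pair λ ≈ -2.6615 ± 3.4493i. Their product equals the constant term, so |λ|^2 ≈ 18.9811 and |λ| ≈ 4.3567.
Thus the eigenvalues (to 4 decimals) are 7.3231 (modulus 7.3231); -2.6615 ± 3.4493i (modulus 4.3567). The spectral radius is the largest modulus: r(A) ≈ 7.3231. (Cross-check: r(A) ≤ ||A||_2 ≈ 9.5158; equality holds whenever A is normal, though it can also hold for some non-normal A.)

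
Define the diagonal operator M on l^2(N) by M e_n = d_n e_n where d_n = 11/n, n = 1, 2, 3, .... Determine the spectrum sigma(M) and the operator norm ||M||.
sigma(M) = {11/n : n ≥ 1} ∪ {0}; ||M|| = 11

A bounded diagonal operator on l^2 with diagonal entries d_n has spectrum equal to the closure of {d_n : n ≥ 1}: every d_n is an eigenvalue (with eigenvector e_n), so {d_n} ⊂ sigma(M); the spectrum is closed, so its closure is too; and for lambda not in the closure, (M - lambda I) has bounded inverse (the diagonal entries 1/(d_n - lambda) are bounded). For our sequence d_n = 11/n, n = 1, 2, 3, ...:
  - {d_n} = {11/n : n ≥ 1}; the only limit point is 0
  - closure = {11/n : n ≥ 1} ∪ {0}
For the norm: a diagonal operator has ||M|| = sup_n |d_n|. Here d_n = 11/n is positive and decreasing, so sup_n |d_n| = d_1 = 11. So ||M|| = 11.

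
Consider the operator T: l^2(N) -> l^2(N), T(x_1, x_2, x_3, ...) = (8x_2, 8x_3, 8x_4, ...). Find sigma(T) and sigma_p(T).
sigma(T) = closed disk {z in C : |z| ≤ 8}; sigma_p(T) = open disk {z in C : |z| < 8}

Note T = 8·V where V is the unit left shift (V x)_k = x_{k+1}; so sigma(T) = 8·sigma(V) and ||T|| = 8||V||. ||T x||^2 = 64sum_{k≥2} |x_k|^2 ≤ 64||x||^2, with equality on {x : x_1 = 0}, so ||T|| = 8. For any lambda with |lambda| < 8, set r = lambda/8 (|r| < 1); the vector x = (1, r, r^2, ...) is in l^2 and satisfies T x = 8(r, r^2, ...) = lambda x, so lambda is an eigenvalue. On the boundary |lambda| = 8 the geometric series diverges, so no l^2 eigenvector exists, but these lambda lie in the approximate point spectrum. Hence sigma(T) is the closed disk of radius 8 and sigma_p(T) is the open disk.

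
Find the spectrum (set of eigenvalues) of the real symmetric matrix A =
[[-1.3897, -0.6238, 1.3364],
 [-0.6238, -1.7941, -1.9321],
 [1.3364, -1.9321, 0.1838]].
sigma(A) ≈ {-3, -2, 2}

A is real symmetric, so its spectrum consists of real eigenvalues. Expanding the characteristic polynomial of the displayed matrix gives
  det(λ I - A) = p(λ) = λ^3 + (3)λ^2 + (-4)λ + (-12).
Solving p(λ) = 0 yields eigenvalues ≈ -3, -2, 2. (A is shown rounded to 4 decimals, so these recover the underlying integer eigenvalues to within that precision.)
Verification: the trace of A = -3 equals the sum of eigenvalues -3, and det(A) ≈ 12.0001 matches the eigenvalue product 12.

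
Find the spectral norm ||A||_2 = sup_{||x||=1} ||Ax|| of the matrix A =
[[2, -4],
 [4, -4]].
||A||_2 = sqrt((52 + sqrt(2448))/2) ≈ 7.1231 (= sqrt(largest eigenvalue of A^T A))

||A||_2 = sigma_max(A) = sqrt(lambda_max(A^T A)). Form the symmetric matrix M = A^T A =
[[20, -24],
 [-24, 32]].
Its characteristic polynomial (trace, determinant of M give the coefficients) is
  p(λ) = det(λ I - M) = λ^2 - 52λ + 64.
For λ^2 - 52λ + 64 the discriminant is 2448. It is nonnegative but not a perfect square, so the roots are real and irrational: λ = (52 ± sqrt(2448))/2 ≈ 50.7386, 1.2614.
So the eigenvalues of A^T A are ≈ 1.2614, 50.7386 (all ≥ 0, as they must be for A^T A). The largest is λ_max = (52 + sqrt(2448))/2 ≈ 50.7386, hence ||A||_2 = sqrt(λ_max) = sqrt((52 + sqrt(2448))/2) ≈ 7.1231.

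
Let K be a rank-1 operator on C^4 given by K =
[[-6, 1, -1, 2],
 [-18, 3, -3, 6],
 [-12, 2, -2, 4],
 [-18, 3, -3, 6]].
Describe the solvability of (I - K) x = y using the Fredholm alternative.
(I - K) is singular (det(I - K) = 0, i.e. 1 ∈ sigma(K)). (I - K) x = y is solvable iff y ⊥ ker((I - K)^*) = span{(-6, 1, -1, 2)}, i.e. iff -6y_1 + y_2 - y_3 + 2y_4 = 0. When solvable, the solutions are x = y + c·(1, 3, 2, 3), c arbitrary (ker(I - K) = span{(1, 3, 2, 3)}, dimension 1).

K has rank 1, so it is an outer product K = u v^T: every row of K is a multiple of one row vector. Reading off the entries, u = (1, 3, 2, 3) and v = (-6, 1, -1, 2) (row i of K equals u_i·v^T). A rank-one matrix u v^T satisfies K u = u (v·u) and kills the (3)-dimensional subspace v^⊥, so its characteristic polynomial is lambda^3 (lambda - v·u) with v·u = tr K = 1. Hence the eigenvalues of I - K are 1 (multiplicity 3) and 1 - (1) = 0, so det(I - K) = 0. (Direct check: I - K =
[[7, -1, 1, -2],
 [18, -2, 3, -6],
 [12, -2, 3, -4],
 [18, -3, 3, -5]]
has determinant 0.) So 1 is an eigenvalue of K and (I - K) is not invertible. The finite-dimensional Fredholm alternative says: either (I - K) is invertible, or ker(I - K) ≠ {0} and then range(I - K) = ker((I - K)^*)^⊥, with dim ker(I - K) = dim ker((I - K)^*). We are in the second case, so we need both kernels. Kernel of I - K: (I - K) u = u - u (v·u) = u - u = 0, so ker(I - K) = span{u} = span{(1, 3, 2, 3)} (it is exactly 1-dimensional because rank(I - K) = 3). Kernel of the adjoint: K is real, so (I - K)^* = I - K^T = I - v u^T, and (I - v u^T) v = v - v (u·v) = 0; hence ker((I - K)^*) = span{v} = span{(-6, 1, -1, 2)}. Therefore (I - K) x = y is solvable iff <y, v> = 0, i.e. iff -6y_1 + y_2 - y_3 + 2y_4 = 0. When this holds, K y = u (v·y) = 0, so (I - K) y = y and x = y is a particular solution; the full solution set is the line x = y + c·u = y + c·(1, 3, 2, 3), c ∈ C.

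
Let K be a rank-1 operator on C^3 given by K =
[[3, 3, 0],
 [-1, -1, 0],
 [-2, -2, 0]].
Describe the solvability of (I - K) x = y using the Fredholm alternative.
(I - K) is invertible (det(I - K) = -1 ≠ 0), so for every y in C^3 the equation (I - K) x = y has a unique solution.

K has rank 1, so it is an outer product K = u v^T: every row of K is a multiple of one row vector. Reading off the entries, u = (3, -1, -2) and v = (1, 1, 0) (row i of K equals u_i·v^T). A rank-one matrix u v^T satisfies K u = u (v·u) and kills the (2)-dimensional subspace v^⊥, so its characteristic polynomial is lambda^2 (lambda - v·u) with v·u = tr K = 2. Hence the eigenvalues of I - K are 1 (multiplicity 2) and 1 - (2) = -1, so det(I - K) = -1. (Direct check: I - K =
[[-2, -3, 0],
 [1, 2, 0],
 [2, 2, 1]]
has determinant -1.) The finite-dimensional Fredholm alternative says: either (I - K) is invertible, or ker(I - K) ≠ {0} and then range(I - K) = ker((I - K)^*)^⊥, with dim ker(I - K) = dim ker((I - K)^*). Since det(I - K) ≠ 0, 1 is not an eigenvalue of K and ker(I - K) = {0}, so we are in the first case: for every y there is a unique x = (I - K)^(-1) y. Explicitly, by the Sherman–Morrison formula, (I - u v^T)^(-1) = I + u v^T/(1 - v·u), i.e. (I - K)^(-1) = I - K.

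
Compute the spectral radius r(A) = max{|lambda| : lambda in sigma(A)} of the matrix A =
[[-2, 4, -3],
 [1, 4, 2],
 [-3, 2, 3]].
r(A) ≈ 5.1356

The eigenvalues of A are the roots of its characteristic polynomial. With M = A (coefficients from the trace, the sum of principal 2x2 minors, and det A):
  p(λ) = det(λ I - M) = λ^3 - 5λ^2 - 19λ + 94.
No integer candidate from the rational root theorem (±divisors of 94) is a root, so the roots are irrational. The cubic discriminant is Δ = 5629 > 0, so there are three distinct real roots. p(-5) = -61 and p(-4) = 26 have opposite signs, so a root lies in (-5, -4); Newton's method refines it to λ ≈ -4.3466. p(4) = 2 and p(5) = -1 have opposite signs, so a root lies in (4, 5); Newton's method refines it to λ ≈ 4.211. p(5) = -1 and p(6) = 16 have opposite signs, so a root lies in (5, 6); Newton's method refines it to λ ≈ 5.1356. Check (Vieta): the three roots sum to 5, matching tr M = 5.
Thus the eigenvalues (to 4 decimals) are -4.3466 (modulus 4.3466); 4.211 (modulus 4.211); 5.1356 (modulus 5.1356). The spectral radius is the largest modulus: r(A) ≈ 5.1356. (Cross-check: r(A) ≤ ||A||_2 ≈ 6.3356; equality holds whenever A is normal, though it can also hold for some non-normal A.)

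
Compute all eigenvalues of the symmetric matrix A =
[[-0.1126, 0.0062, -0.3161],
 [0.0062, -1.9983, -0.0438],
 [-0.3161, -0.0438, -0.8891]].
sigma(A) ≈ {-2, -1, 0}

A is real symmetric, so its spectrum consists of real eigenvalues. Expanding the characteristic polynomial of the displayed matrix gives
  det(λ I - A) = p(λ) = λ^3 + (3)λ^2 + (2)λ + (0).
Solving p(λ) = 0 yields eigenvalues ≈ -2, -1, 0. (A is shown rounded to 4 decimals, so these recover the underlying integer eigenvalues to within that precision.)
Verification: the trace of A = -3 equals the sum of eigenvalues -3, and det(A) ≈ 0.0000 matches the eigenvalue product 0.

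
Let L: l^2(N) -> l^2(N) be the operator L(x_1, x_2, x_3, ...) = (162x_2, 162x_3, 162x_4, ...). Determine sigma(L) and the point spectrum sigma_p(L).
sigma(L) = closed disk {z in C : |z| ≤ 162}; sigma_p(L) = open disk {z in C : |z| < 162}

Note L = 162·V where V is the unit left shift (V x)_k = x_{k+1}; so sigma(L) = 162·sigma(V) and ||L|| = 162||V||. ||L x||^2 = 26244sum_{k≥2} |x_k|^2 ≤ 26244||x||^2, with equality on {x : x_1 = 0}, so ||L|| = 162. For any lambda with |lambda| < 162, set r = lambda/162 (|r| < 1); the vector x = (1, r, r^2, ...) is in l^2 and satisfies L x = 162(r, r^2, ...) = lambda x, so lambda is an eigenvalue. On the boundary |lambda| = 162 the geometric series diverges, so no l^2 eigenvector exists, but these lambda lie in the approximate point spectrum. Hence sigma(L) is the closed disk of radius 162 and sigma_p(L) is the open disk.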